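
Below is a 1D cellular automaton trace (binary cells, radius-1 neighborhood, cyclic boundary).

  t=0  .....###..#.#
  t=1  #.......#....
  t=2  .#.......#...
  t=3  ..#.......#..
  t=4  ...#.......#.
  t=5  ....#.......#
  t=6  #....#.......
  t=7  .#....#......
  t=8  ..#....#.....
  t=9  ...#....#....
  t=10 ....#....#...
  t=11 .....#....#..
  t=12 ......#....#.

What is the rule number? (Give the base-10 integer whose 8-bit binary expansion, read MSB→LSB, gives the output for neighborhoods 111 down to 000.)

16

  ###|.  b7=0 t=0,i=6
  ##.|.  b6=0 t=0,i=7
  #.#|.  b5=0 t=0,i=11
  #..|#  b4=1 t=0,i=0
  .##|.  b3=0 t=0,i=5
  .#.|.  b2=0 t=0,i=10
  ..#|.  b1=0 t=0,i=4
  ...|.  b0=0 t=0,i=1
  bits 00010000 = 16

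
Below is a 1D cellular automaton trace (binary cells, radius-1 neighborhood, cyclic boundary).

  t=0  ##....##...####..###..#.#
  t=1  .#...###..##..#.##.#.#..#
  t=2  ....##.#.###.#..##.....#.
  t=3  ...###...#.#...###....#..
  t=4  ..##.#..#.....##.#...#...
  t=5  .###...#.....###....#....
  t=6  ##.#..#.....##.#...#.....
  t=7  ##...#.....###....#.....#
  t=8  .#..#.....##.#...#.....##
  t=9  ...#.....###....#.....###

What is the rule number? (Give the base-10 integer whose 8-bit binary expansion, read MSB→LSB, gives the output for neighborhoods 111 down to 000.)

  nb ###: next=.  (t=0,i=0, bit7=0)
  nb ##.: next=#  (t=0,i=1, bit6=1)
  nb #.#: next=.  (t=0,i=23, bit5=0)
  nb #..: next=.  (t=0,i=2, bit4=0)
  nb .##: next=#  (t=0,i=6, bit3=1)
  nb .#.: next=.  (t=0,i=22, bit2=0)
  nb ..#: next=#  (t=0,i=5, bit1=1)
  nb ...: next=.  (t=0,i=3, bit0=0)
  bits 01001010 = 74

74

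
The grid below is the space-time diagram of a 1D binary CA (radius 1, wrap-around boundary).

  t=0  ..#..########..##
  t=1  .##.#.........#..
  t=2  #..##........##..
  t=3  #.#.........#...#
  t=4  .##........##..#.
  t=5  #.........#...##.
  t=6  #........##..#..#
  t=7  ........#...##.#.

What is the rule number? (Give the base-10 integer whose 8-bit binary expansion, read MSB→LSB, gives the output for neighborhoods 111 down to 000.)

  ###|.  b7=0 t=0,i=6
  ##.|.  b6=0 t=0,i=12
  #.#|#  b5=1 t=1,i=3
  #..|.  b4=0 t=0,i=0
  .##|.  b3=0 t=0,i=5
  .#.|#  b2=1 t=0,i=2
  ..#|#  b1=1 t=0,i=1
  ...|.  b0=0 t=1,i=6
  bits 00100110 = 38

38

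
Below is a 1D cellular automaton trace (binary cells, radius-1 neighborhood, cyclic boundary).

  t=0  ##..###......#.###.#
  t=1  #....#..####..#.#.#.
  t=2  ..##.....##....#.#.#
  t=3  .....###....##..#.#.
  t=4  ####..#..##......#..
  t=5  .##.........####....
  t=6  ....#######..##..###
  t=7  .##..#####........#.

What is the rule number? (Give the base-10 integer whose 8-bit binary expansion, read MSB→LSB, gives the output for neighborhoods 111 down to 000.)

161

  [7] ### => #  t=0,i=0
  [6] ##. => .  t=0,i=1
  [5] #.# => #  t=0,i=14
  [4] #.. => .  t=0,i=2
  [3] .## => .  t=0,i=4
  [2] .#. => .  t=0,i=13
  [1] ..# => .  t=0,i=3
  [0] ... => #  t=0,i=8
  bits 10100001 = 161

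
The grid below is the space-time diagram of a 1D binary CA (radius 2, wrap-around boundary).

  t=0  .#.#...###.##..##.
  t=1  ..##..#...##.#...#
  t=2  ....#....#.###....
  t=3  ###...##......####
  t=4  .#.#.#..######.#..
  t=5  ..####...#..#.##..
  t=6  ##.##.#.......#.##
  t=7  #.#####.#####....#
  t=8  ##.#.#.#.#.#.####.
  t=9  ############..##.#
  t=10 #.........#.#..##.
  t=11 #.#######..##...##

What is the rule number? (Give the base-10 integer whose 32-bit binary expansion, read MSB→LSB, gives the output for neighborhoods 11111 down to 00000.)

  nb #####: next=.  (t=3,i=0, bit31=0)
  nb ####.: next=#  (t=3,i=1, bit30=1)
  nb ###.#: next=.  (t=0,i=9, bit29=0)
  nb ###..: next=.  (t=2,i=13, bit28=0)
  nb ##.##: next=#  (t=0,i=10, bit27=1)
  nb ##.#.: next=#  (t=1,i=12, bit26=1)
  nb ##..#: next=#  (t=0,i=13, bit25=1)
  nb ##...: next=#  (t=2,i=14, bit24=1)
  nb #.###: next=.  (t=2,i=11, bit23=0)
  nb #.##.: next=#  (t=0,i=11, bit22=1)
  nb #.#.#: next=#  (t=4,i=3, bit21=1)
  nb #.#..: next=#  (t=0,i=3, bit20=1)
  nb #..##: next=.  (t=0,i=14, bit19=0)
  nb #..#.: next=.  (t=0,i=0, bit18=0)
  nb #...#: next=.  (t=0,i=5, bit17=0)
  nb #....: next=#  (t=2,i=6, bit16=1)
  nb .####: next=#  (t=3,i=15, bit15=1)
  nb .###.: next=.  (t=0,i=8, bit14=0)
  nb .##.#: next=#  (t=1,i=11, bit13=1)
  nb .##..: next=.  (t=0,i=12, bit12=0)
  nb .#.##: next=.  (t=2,i=10, bit11=0)
  nb .#.#.: next=#  (t=0,i=2, bit10=1)
  nb .#..#: next=.  (t=1,i=0, bit9=0)
  nb .#...: next=.  (t=0,i=4, bit8=0)
  nb ..###: next=.  (t=0,i=7, bit7=0)
  nb ..##.: next=.  (t=0,i=15, bit6=0)
  nb ..#.#: next=.  (t=0,i=1, bit5=0)
  nb ..#..: next=.  (t=1,i=6, bit4=0)
  nb ...##: next=#  (t=0,i=6, bit3=1)
  nb ...#.: next=.  (t=1,i=16, bit2=0)
  nb ....#: next=#  (t=2,i=2, bit1=1)
  nb .....: next=#  (t=2,i=0, bit0=1)
  bits 01001111011100011010010000001011 = 1332847627

1332847627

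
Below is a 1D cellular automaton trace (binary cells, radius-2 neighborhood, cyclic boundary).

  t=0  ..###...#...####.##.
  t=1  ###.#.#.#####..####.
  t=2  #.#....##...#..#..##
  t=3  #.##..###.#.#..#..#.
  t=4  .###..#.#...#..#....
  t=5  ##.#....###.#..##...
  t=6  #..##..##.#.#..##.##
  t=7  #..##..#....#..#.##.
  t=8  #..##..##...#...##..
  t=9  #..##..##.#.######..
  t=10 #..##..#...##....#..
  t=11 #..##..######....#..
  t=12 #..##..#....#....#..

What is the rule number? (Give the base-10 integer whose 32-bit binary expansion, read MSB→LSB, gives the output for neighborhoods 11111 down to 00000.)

953293272

  nb #####: next=.  (t=1,i=10, bit31=0)
  nb ####.: next=.  (t=0,i=14, bit30=0)
  nb ###.#: next=#  (t=0,i=15, bit29=1)
  nb ###..: next=#  (t=0,i=4, bit28=1)
  nb ##.##: next=#  (t=0,i=16, bit27=1)
  nb ##.#.: next=.  (t=1,i=3, bit26=0)
  nb ##..#: next=.  (t=1,i=13, bit25=0)
  nb ##...: next=.  (t=0,i=5, bit24=0)
  nb #.###: next=#  (t=1,i=0, bit23=1)
  nb #.##.: next=#  (t=0,i=17, bit22=1)
  nb #.#.#: next=.  (t=1,i=4, bit21=0)
  nb #.#..: next=#  (t=2,i=2, bit20=1)
  nb #..##: next=.  (t=1,i=14, bit19=0)
  nb #..#.: next=.  (t=2,i=14, bit18=0)
  nb #...#: next=#  (t=0,i=0, bit17=1)
  nb #....: next=.  (t=2,i=4, bit16=0)
  nb .####: next=.  (t=0,i=13, bit15=0)
  nb .###.: next=.  (t=0,i=3, bit14=0)
  nb .##.#: next=.  (t=5,i=1, bit13=0)
  nb .##..: next=#  (t=0,i=18, bit12=1)
  nb .#.##: next=#  (t=1,i=7, bit11=1)
  nb .#.#.: next=.  (t=1,i=5, bit10=0)
  nb .#..#: next=.  (t=2,i=13, bit9=0)
  nb .#...: next=#  (t=0,i=9, bit8=1)
  nb ..###: next=#  (t=0,i=2, bit7=1)
  nb ..##.: next=#  (t=2,i=7, bit6=1)
  nb ..#.#: next=.  (t=3,i=18, bit5=0)
  nb ..#..: next=#  (t=0,i=8, bit4=1)
  nb ...##: next=#  (t=0,i=1, bit3=1)
  nb ...#.: next=.  (t=0,i=7, bit2=0)
  nb ....#: next=.  (t=2,i=5, bit1=0)
  nb .....: next=.  (t=4,i=18, bit0=0)
  bits 00111000110100100001100111011000 = 953293272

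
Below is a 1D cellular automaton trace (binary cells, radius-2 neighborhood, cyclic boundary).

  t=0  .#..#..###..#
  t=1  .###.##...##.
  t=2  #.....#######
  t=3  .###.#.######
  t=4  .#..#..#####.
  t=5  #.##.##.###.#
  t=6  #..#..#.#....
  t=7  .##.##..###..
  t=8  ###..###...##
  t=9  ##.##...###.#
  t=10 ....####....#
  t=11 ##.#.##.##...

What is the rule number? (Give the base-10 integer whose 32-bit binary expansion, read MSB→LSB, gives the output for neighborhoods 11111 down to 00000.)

  nb #####: next=#  (t=2,i=8, bit31=1)
  nb ####.: next=#  (t=2,i=12, bit30=1)
  nb ###.#: next=.  (t=1,i=3, bit29=0)
  nb ###..: next=.  (t=0,i=9, bit28=0)
  nb ##.##: next=.  (t=1,i=4, bit27=0)
  nb ##.#.: next=#  (t=3,i=4, bit26=1)
  nb ##..#: next=#  (t=0,i=10, bit25=1)
  nb ##...: next=#  (t=1,i=7, bit24=1)
  nb #.###: next=#  (t=3,i=1, bit23=1)
  nb #.##.: next=.  (t=1,i=5, bit22=0)
  nb #.#.#: next=.  (t=3,i=5, bit21=0)
  nb #.#..: next=#  (t=0,i=1, bit20=1)
  nb #..##: next=#  (t=0,i=6, bit19=1)
  nb #..#.: next=#  (t=0,i=3, bit18=1)
  nb #...#: next=#  (t=1,i=8, bit17=1)
  nb #....: next=#  (t=2,i=2, bit16=1)
  nb .####: next=#  (t=2,i=7, bit15=1)
  nb .###.: next=.  (t=0,i=8, bit14=0)
  nb .##.#: next=#  (t=5,i=0, bit13=1)
  nb .##..: next=#  (t=1,i=6, bit12=1)
  nb .#.##: next=.  (t=3,i=6, bit11=0)
  nb .#.#.: next=.  (t=0,i=0, bit10=0)
  nb .#..#: next=#  (t=0,i=2, bit9=1)
  nb .#...: next=#  (t=6,i=9, bit8=1)
  nb ..###: next=.  (t=0,i=7, bit7=0)
  nb ..##.: next=#  (t=1,i=10, bit6=1)
  nb ..#.#: next=.  (t=0,i=12, bit5=0)
  nb ..#..: next=.  (t=0,i=4, bit4=0)
  nb ...##: next=#  (t=1,i=9, bit3=1)
  nb ...#.: next=.  (t=6,i=12, bit2=0)
  nb ....#: next=.  (t=2,i=4, bit1=0)
  nb .....: next=#  (t=2,i=3, bit0=1)
  bits 11000111100111111011001101001001 = 3349132105

3349132105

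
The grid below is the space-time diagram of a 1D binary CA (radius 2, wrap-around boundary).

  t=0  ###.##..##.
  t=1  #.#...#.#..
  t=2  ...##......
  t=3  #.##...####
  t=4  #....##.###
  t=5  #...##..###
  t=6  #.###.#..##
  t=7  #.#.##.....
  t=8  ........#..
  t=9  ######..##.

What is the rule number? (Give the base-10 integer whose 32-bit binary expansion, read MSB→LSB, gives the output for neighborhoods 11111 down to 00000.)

  ##### -> #   bit 31 = 1  t=3,i=9
  ####. -> #   bit 30 = 1  t=3,i=10
  ###.# -> #   bit 29 = 1  t=0,i=2
  ###.. -> #   bit 28 = 1  t=4,i=0
  ##.## -> .   bit 27 = 0  t=0,i=3
  ##.#. -> #   bit 26 = 1  t=6,i=5
  ##..# -> #   bit 25 = 1  t=0,i=6
  ##... -> .   bit 24 = 0  t=2,i=5
  #.### -> #   bit 23 = 1  t=0,i=0
  #.##. -> .   bit 22 = 0  t=0,i=4
  #.#.# -> .   bit 21 = 0  t=7,i=2
  #.#.. -> .   bit 20 = 0  t=1,i=2
  #..## -> .   bit 19 = 0  t=0,i=7
  #..#. -> .   bit 18 = 0  t=1,i=10
  #...# -> #   bit 17 = 1  t=1,i=4
  #.... -> .   bit 16 = 0  t=2,i=6
  .#### -> #   bit 15 = 1  t=3,i=8
  .###. -> .   bit 14 = 0  t=0,i=1
  .##.# -> .   bit 13 = 0  t=0,i=9
  .##.. -> .   bit 12 = 0  t=0,i=5
  .#.## -> .   bit 11 = 0  t=7,i=3
  .#.#. -> .   bit 10 = 0  t=1,i=1
  .#..# -> .   bit 9 = 0  t=1,i=9
  .#... -> #   bit 8 = 1  t=1,i=3
  ..### -> .   bit 7 = 0  t=3,i=7
  ..##. -> #   bit 6 = 1  t=0,i=8
  ..#.# -> .   bit 5 = 0  t=1,i=0
  ..#.. -> #   bit 4 = 1  t=8,i=8
  ...## -> #   bit 3 = 1  t=2,i=2
  ...#. -> .   bit 2 = 0  t=1,i=5
  ....# -> .   bit 1 = 0  t=2,i=1
  ..... -> #   bit 0 = 1  t=2,i=0
  bits 11110110100000101000000101011001 = 4135747929

4135747929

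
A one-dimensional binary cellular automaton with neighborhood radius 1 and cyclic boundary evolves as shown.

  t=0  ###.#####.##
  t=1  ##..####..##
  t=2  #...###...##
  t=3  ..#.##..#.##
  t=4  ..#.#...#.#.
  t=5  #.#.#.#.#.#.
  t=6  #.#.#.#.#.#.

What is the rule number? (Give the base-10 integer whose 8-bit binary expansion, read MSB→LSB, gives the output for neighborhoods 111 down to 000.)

141

  ###|#  b7=1 t=0,i=0
  ##.|.  b6=0 t=0,i=2
  #.#|.  b5=0 t=0,i=3
  #..|.  b4=0 t=1,i=2
  .##|#  b3=1 t=0,i=4
  .#.|#  b2=1 t=3,i=2
  ..#|.  b1=0 t=1,i=3
  ...|#  b0=1 t=2,i=2
  bits 10001101 = 141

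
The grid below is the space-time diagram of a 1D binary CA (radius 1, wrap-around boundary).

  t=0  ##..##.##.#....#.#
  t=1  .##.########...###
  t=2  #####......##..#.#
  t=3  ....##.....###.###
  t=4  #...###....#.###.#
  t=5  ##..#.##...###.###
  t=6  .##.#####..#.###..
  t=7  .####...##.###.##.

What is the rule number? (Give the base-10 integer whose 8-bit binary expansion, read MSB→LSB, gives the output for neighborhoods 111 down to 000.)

124

  ###|.  b7=0 t=0,i=0
  ##.|#  b6=1 t=0,i=1
  #.#|#  b5=1 t=0,i=6
  #..|#  b4=1 t=0,i=2
  .##|#  b3=1 t=0,i=4
  .#.|#  b2=1 t=0,i=10
  ..#|.  b1=0 t=0,i=3
  ...|.  b0=0 t=0,i=12
  bits 01111100 = 124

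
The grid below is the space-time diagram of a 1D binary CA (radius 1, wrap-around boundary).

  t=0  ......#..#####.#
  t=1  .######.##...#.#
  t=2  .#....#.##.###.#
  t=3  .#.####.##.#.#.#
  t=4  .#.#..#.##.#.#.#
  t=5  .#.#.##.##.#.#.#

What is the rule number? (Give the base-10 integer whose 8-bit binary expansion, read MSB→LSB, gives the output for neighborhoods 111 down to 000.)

79

  ###|.  b7=0 t=0,i=10
  ##.|#  b6=1 t=0,i=13
  #.#|.  b5=0 t=0,i=14
  #..|.  b4=0 t=0,i=0
  .##|#  b3=1 t=0,i=9
  .#.|#  b2=1 t=0,i=6
  ..#|#  b1=1 t=0,i=5
  ...|#  b0=1 t=0,i=1
  bits 01001111 = 79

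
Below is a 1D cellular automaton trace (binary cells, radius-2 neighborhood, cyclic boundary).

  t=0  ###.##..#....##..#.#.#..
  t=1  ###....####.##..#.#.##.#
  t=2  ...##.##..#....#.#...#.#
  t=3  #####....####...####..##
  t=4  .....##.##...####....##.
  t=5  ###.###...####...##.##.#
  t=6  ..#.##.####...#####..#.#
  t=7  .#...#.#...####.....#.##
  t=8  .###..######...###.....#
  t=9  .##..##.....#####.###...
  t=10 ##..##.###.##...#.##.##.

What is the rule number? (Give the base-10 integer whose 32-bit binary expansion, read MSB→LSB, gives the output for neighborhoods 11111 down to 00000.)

  [31] ##### => .  t=3,i=0
  [30] ####. => .  t=1,i=1
  [29] ###.# => #  t=0,i=2
  [28] ###.. => .  t=1,i=2
  [27] ##.## => .  t=0,i=3
  [26] ##.#. => .  t=7,i=0
  [25] ##..# => .  t=0,i=6
  [24] ##... => #  t=1,i=3
  [23] #.### => #  t=1,i=23
  [22] #.##. => .  t=0,i=4
  [21] #.#.# => .  t=0,i=19
  [20] #.#.. => #  t=0,i=21
  [19] #..## => #  t=0,i=23
  [18] #..#. => #  t=0,i=7
  [17] #...# => #  t=2,i=1
  [16] #.... => #  t=0,i=10
  [15] .#### => .  t=1,i=0
  [14] .###. => #  t=0,i=1
  [13] .##.# => #  t=1,i=21
  [12] .##.. => .  t=0,i=5
  [11] .#.## => .  t=1,i=19
  [10] .#.#. => #  t=0,i=18
  [9] .#..# => .  t=0,i=22
  [8] .#... => #  t=0,i=9
  [7] ..### => #  t=0,i=0
  [6] ..##. => #  t=0,i=13
  [5] ..#.# => .  t=0,i=17
  [4] ..#.. => #  t=0,i=8
  [3] ...## => #  t=0,i=12
  [2] ...#. => .  t=2,i=14
  [1] ....# => .  t=0,i=11
  [0] ..... => #  t=4,i=1
  bits 00100001100111110110010111011001 = 564094425

564094425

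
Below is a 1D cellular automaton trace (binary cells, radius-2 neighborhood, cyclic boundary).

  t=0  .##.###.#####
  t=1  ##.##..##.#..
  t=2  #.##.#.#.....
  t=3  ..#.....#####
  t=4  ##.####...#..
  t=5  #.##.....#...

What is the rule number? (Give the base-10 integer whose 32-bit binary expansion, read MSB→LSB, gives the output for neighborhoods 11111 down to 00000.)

2328166727

  #####|#  b31=1 t=0,i=10
  ####.|.  b30=0 t=0,i=11
  ###.#|.  b29=0 t=0,i=6
  ###..|.  b28=0 t=3,i=12
  ##.##|#  b27=1 t=0,i=0
  ##.#.|.  b26=0 t=1,i=9
  ##..#|#  b25=1 t=1,i=5
  ##...|.  b24=0 t=4,i=7
  #.###|#  b23=1 t=0,i=4
  #.##.|#  b22=1 t=0,i=1
  #.#.#|.  b21=0 t=2,i=5
  #.#..|.  b20=0 t=1,i=10
  #..##|.  b19=0 t=1,i=6
  #..#.|#  b18=1 t=3,i=1
  #...#|.  b17=0 t=4,i=8
  #....|#  b16=1 t=2,i=9
  .####|.  b15=0 t=0,i=9
  .###.|.  b14=0 t=0,i=5
  .##.#|.  b13=0 t=0,i=2
  .##..|.  b12=0 t=1,i=4
  .#.##|.  b11=0 t=2,i=1
  .#.#.|.  b10=0 t=2,i=6
  .#..#|.  b9=0 t=1,i=11
  .#...|#  b8=1 t=2,i=8
  ..###|.  b7=0 t=3,i=8
  ..##.|#  b6=1 t=1,i=0
  ..#.#|.  b5=0 t=2,i=0
  ..#..|.  b4=0 t=3,i=2
  ...##|.  b3=0 t=3,i=7
  ...#.|#  b2=1 t=2,i=12
  ....#|#  b1=1 t=2,i=11
  .....|#  b0=1 t=2,i=10
  bits 10001010110001010000000101000111 = 2328166727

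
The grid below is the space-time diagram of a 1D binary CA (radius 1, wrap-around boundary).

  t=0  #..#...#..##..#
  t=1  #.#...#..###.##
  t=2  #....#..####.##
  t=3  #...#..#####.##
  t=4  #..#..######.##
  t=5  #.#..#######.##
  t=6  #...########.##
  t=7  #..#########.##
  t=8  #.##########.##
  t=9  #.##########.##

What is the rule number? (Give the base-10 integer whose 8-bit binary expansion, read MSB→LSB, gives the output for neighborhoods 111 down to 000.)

202

  [7] ### => #  t=1,i=10
  [6] ##. => #  t=0,i=0
  [5] #.# => .  t=1,i=1
  [4] #.. => .  t=0,i=1
  [3] .## => #  t=0,i=10
  [2] .#. => .  t=0,i=3
  [1] ..# => #  t=0,i=2
  [0] ... => .  t=0,i=5
  bits 11001010 = 202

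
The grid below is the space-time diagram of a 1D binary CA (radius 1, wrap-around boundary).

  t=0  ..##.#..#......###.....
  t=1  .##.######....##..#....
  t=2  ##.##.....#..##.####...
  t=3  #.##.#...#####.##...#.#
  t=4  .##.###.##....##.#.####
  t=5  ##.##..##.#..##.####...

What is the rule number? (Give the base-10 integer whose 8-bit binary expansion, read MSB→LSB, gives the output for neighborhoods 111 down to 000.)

  ### -> .   bit 7 = 0  t=0,i=16
  ##. -> .   bit 6 = 0  t=0,i=3
  #.# -> #   bit 5 = 1  t=0,i=4
  #.. -> #   bit 4 = 1  t=0,i=6
  .## -> #   bit 3 = 1  t=0,i=2
  .#. -> #   bit 2 = 1  t=0,i=5
  ..# -> #   bit 1 = 1  t=0,i=1
  ... -> .   bit 0 = 0  t=0,i=0
  bits 00111110 = 62

62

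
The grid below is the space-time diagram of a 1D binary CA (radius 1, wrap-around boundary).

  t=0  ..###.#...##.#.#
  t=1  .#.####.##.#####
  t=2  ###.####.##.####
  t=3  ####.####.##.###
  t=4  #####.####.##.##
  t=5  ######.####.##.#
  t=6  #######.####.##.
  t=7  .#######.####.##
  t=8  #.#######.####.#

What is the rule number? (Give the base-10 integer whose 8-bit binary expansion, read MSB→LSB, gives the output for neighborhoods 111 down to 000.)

231

  [7] ### => #  t=0,i=3
  [6] ##. => #  t=0,i=4
  [5] #.# => #  t=0,i=5
  [4] #.. => .  t=0,i=0
  [3] .## => .  t=0,i=2
  [2] .#. => #  t=0,i=6
  [1] ..# => #  t=0,i=1
  [0] ... => #  t=0,i=8
  bits 11100111 = 231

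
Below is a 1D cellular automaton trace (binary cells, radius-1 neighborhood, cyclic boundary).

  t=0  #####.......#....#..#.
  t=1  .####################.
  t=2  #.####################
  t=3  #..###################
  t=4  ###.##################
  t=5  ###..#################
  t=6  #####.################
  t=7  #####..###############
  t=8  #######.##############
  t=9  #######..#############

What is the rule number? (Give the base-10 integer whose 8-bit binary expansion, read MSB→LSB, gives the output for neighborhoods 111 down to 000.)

215

  nb ###: next=#  (t=0,i=1, bit7=1)
  nb ##.: next=#  (t=0,i=4, bit6=1)
  nb #.#: next=.  (t=0,i=21, bit5=0)
  nb #..: next=#  (t=0,i=5, bit4=1)
  nb .##: next=.  (t=0,i=0, bit3=0)
  nb .#.: next=#  (t=0,i=12, bit2=1)
  nb ..#: next=#  (t=0,i=11, bit1=1)
  nb ...: next=#  (t=0,i=6, bit0=1)
  bits 11010111 = 215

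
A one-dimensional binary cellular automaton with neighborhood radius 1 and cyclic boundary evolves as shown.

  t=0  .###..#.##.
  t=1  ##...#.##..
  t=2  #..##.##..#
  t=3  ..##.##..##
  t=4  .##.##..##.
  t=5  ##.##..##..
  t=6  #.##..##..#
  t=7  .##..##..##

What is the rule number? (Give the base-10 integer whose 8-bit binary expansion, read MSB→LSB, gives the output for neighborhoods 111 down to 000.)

43

  [7] ### => .  t=0,i=2
  [6] ##. => .  t=0,i=3
  [5] #.# => #  t=0,i=7
  [4] #.. => .  t=0,i=4
  [3] .## => #  t=0,i=1
  [2] .#. => .  t=0,i=6
  [1] ..# => #  t=0,i=0
  [0] ... => #  t=1,i=3
  bits 00101011 = 43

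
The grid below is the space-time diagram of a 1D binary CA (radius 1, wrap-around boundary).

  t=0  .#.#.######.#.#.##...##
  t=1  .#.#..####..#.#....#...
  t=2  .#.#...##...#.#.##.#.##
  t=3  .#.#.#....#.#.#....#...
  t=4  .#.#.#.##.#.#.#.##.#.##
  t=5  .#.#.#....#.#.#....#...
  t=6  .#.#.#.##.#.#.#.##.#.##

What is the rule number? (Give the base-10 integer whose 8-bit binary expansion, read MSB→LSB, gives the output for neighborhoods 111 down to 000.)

  nb ###: next=#  (t=0,i=6, bit7=1)
  nb ##.: next=.  (t=0,i=10, bit6=0)
  nb #.#: next=.  (t=0,i=0, bit5=0)
  nb #..: next=.  (t=0,i=18, bit4=0)
  nb .##: next=.  (t=0,i=5, bit3=0)
  nb .#.: next=#  (t=0,i=1, bit2=1)
  nb ..#: next=.  (t=0,i=20, bit1=0)
  nb ...: next=#  (t=0,i=19, bit0=1)
  bits 10000101 = 133

133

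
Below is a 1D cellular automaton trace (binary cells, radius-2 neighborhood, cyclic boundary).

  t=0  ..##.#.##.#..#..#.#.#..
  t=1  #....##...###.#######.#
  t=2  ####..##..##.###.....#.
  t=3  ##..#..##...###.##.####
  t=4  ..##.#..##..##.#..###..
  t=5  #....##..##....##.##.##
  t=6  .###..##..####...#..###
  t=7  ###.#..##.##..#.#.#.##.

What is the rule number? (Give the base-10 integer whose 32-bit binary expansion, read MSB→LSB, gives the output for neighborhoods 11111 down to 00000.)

196468390

  nb #####: next=.  (t=1,i=16, bit31=0)
  nb ####.: next=.  (t=1,i=19, bit30=0)
  nb ###.#: next=.  (t=1,i=12, bit29=0)
  nb ###..: next=.  (t=2,i=3, bit28=0)
  nb ##.##: next=#  (t=1,i=13, bit27=1)
  nb ##.#.: next=.  (t=0,i=4, bit26=0)
  nb ##..#: next=#  (t=2,i=4, bit25=1)
  nb ##...: next=#  (t=1,i=1, bit24=1)
  nb #.###: next=#  (t=1,i=14, bit23=1)
  nb #.##.: next=.  (t=0,i=7, bit22=0)
  nb #.#.#: next=#  (t=0,i=5, bit21=1)
  nb #.#..: next=#  (t=0,i=10, bit20=1)
  nb #..##: next=.  (t=2,i=5, bit19=0)
  nb #..#.: next=#  (t=0,i=12, bit18=1)
  nb #...#: next=.  (t=1,i=8, bit17=0)
  nb #....: next=#  (t=0,i=22, bit16=1)
  nb .####: next=#  (t=1,i=15, bit15=1)
  nb .###.: next=#  (t=1,i=11, bit14=1)
  nb .##.#: next=.  (t=0,i=3, bit13=0)
  nb .##..: next=#  (t=1,i=0, bit12=1)
  nb .#.##: next=#  (t=0,i=6, bit11=1)
  nb .#.#.: next=#  (t=0,i=17, bit10=1)
  nb .#..#: next=#  (t=0,i=11, bit9=1)
  nb .#...: next=.  (t=0,i=21, bit8=0)
  nb ..###: next=#  (t=1,i=10, bit7=1)
  nb ..##.: next=.  (t=0,i=2, bit6=0)
  nb ..#.#: next=#  (t=0,i=16, bit5=1)
  nb ..#..: next=.  (t=0,i=13, bit4=0)
  nb ...##: next=.  (t=0,i=1, bit3=0)
  nb ...#.: next=#  (t=2,i=20, bit2=1)
  nb ....#: next=#  (t=0,i=0, bit1=1)
  nb .....: next=.  (t=2,i=18, bit0=0)
  bits 00001011101101011101111010100110 = 196468390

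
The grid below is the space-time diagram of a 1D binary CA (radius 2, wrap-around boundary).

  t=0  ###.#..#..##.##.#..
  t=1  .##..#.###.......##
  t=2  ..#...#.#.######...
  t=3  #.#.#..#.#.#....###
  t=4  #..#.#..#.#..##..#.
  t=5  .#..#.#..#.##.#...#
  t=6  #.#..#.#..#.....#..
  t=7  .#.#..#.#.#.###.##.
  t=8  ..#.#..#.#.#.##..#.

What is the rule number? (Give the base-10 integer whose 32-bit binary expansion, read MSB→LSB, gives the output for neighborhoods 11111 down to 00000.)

  [31] ##### => .  t=2,i=12
  [30] ####. => .  t=2,i=14
  [29] ###.# => #  t=0,i=2
  [28] ###.. => .  t=1,i=9
  [27] ##.## => .  t=0,i=12
  [26] ##.#. => .  t=0,i=3
  [25] ##..# => .  t=1,i=3
  [24] ##... => #  t=1,i=10
  [23] #.### => .  t=1,i=7
  [22] #.##. => .  t=0,i=13
  [21] #.#.# => .  t=2,i=8
  [20] #.#.. => .  t=0,i=4
  [19] #..## => #  t=0,i=9
  [18] #..#. => .  t=0,i=6
  [17] #...# => #  t=2,i=4
  [16] #.... => #  t=1,i=11
  [15] .#### => #  t=2,i=11
  [14] .###. => #  t=0,i=1
  [13] .##.# => .  t=0,i=11
  [12] .##.. => #  t=1,i=2
  [11] .#.## => #  t=1,i=6
  [10] .#.#. => #  t=2,i=7
  [9] .#..# => #  t=0,i=5
  [8] .#... => .  t=2,i=3
  [7] ..### => .  t=0,i=0
  [6] ..##. => .  t=0,i=10
  [5] ..#.# => .  t=1,i=5
  [4] ..#.. => #  t=0,i=7
  [3] ...## => .  t=1,i=16
  [2] ...#. => .  t=2,i=1
  [1] ....# => #  t=1,i=15
  [0] ..... => #  t=1,i=12
  bits 00100001000010111101111000010011 = 554425875

554425875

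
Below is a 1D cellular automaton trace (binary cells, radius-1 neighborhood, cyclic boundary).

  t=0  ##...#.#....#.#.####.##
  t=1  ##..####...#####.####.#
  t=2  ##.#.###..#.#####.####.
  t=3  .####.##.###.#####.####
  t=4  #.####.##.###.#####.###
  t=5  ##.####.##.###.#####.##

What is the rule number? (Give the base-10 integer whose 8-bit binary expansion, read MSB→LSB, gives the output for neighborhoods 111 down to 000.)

230

  nb ###: next=#  (t=0,i=0, bit7=1)
  nb ##.: next=#  (t=0,i=1, bit6=1)
  nb #.#: next=#  (t=0,i=6, bit5=1)
  nb #..: next=.  (t=0,i=2, bit4=0)
  nb .##: next=.  (t=0,i=16, bit3=0)
  nb .#.: next=#  (t=0,i=5, bit2=1)
  nb ..#: next=#  (t=0,i=4, bit1=1)
  nb ...: next=.  (t=0,i=3, bit0=0)
  bits 11100110 = 230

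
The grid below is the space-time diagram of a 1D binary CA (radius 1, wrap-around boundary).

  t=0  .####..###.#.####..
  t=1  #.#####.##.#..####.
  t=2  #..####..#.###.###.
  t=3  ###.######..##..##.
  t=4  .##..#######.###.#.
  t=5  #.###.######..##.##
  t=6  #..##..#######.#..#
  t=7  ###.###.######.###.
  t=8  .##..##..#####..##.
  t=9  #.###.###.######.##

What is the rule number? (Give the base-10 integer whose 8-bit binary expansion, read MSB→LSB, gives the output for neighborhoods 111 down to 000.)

  nb ###: next=#  (t=0,i=2, bit7=1)
  nb ##.: next=#  (t=0,i=4, bit6=1)
  nb #.#: next=.  (t=0,i=10, bit5=0)
  nb #..: next=#  (t=0,i=5, bit4=1)
  nb .##: next=.  (t=0,i=1, bit3=0)
  nb .#.: next=#  (t=0,i=11, bit2=1)
  nb ..#: next=#  (t=0,i=0, bit1=1)
  nb ...: next=.  (t=0,i=18, bit0=0)
  bits 11010110 = 214

214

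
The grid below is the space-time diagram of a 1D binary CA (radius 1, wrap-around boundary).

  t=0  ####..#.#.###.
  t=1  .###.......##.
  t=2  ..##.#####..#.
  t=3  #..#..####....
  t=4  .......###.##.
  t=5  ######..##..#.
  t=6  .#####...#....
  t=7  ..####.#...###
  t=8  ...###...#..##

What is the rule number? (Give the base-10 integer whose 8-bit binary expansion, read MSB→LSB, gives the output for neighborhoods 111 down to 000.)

193

  nb ###: next=#  (t=0,i=1, bit7=1)
  nb ##.: next=#  (t=0,i=3, bit6=1)
  nb #.#: next=.  (t=0,i=7, bit5=0)
  nb #..: next=.  (t=0,i=4, bit4=0)
  nb .##: next=.  (t=0,i=0, bit3=0)
  nb .#.: next=.  (t=0,i=6, bit2=0)
  nb ..#: next=.  (t=0,i=5, bit1=0)
  nb ...: next=#  (t=1,i=5, bit0=1)
  bits 11000001 = 193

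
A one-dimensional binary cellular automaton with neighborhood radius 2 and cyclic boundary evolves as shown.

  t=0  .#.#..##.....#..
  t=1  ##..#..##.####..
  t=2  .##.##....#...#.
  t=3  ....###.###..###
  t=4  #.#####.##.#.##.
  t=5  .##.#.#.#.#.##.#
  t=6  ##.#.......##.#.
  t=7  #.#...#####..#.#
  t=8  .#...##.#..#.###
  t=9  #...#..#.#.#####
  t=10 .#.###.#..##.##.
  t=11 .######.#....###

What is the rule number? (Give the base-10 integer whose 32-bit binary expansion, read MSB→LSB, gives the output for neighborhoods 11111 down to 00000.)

  #####|#  b31=1 t=4,i=4
  ####.|.  b30=0 t=1,i=12
  ###.#|#  b29=1 t=3,i=6
  ###..|.  b28=0 t=1,i=13
  ##.##|.  b27=0 t=1,i=9
  ##.#.|#  b26=1 t=4,i=10
  ##..#|#  b25=1 t=1,i=2
  ##...|#  b24=1 t=0,i=8
  #.###|#  b23=1 t=1,i=10
  #.##.|#  b22=1 t=2,i=4
  #.#.#|.  b21=0 t=4,i=0
  #.#..|.  b20=0 t=0,i=3
  #..##|.  b19=0 t=0,i=5
  #..#.|.  b18=0 t=1,i=3
  #...#|.  b17=0 t=0,i=15
  #....|.  b16=0 t=0,i=9
  .####|.  b15=0 t=1,i=11
  .###.|#  b14=1 t=3,i=5
  .##.#|.  b13=0 t=1,i=8
  .##..|#  b12=1 t=0,i=7
  .#.##|#  b11=1 t=4,i=1
  .#.#.|.  b10=0 t=0,i=2
  .#..#|#  b9=1 t=0,i=4
  .#...|.  b8=0 t=0,i=14
  ..###|#  b7=1 t=3,i=4
  ..##.|.  b6=0 t=0,i=6
  ..#.#|#  b5=1 t=0,i=1
  ..#..|#  b4=1 t=0,i=13
  ...##|#  b3=1 t=3,i=3
  ...#.|#  b2=1 t=0,i=0
  ....#|#  b1=1 t=0,i=11
  .....|#  b0=1 t=0,i=10
  bits 10100111110000000101101010111111 = 2814401215

2814401215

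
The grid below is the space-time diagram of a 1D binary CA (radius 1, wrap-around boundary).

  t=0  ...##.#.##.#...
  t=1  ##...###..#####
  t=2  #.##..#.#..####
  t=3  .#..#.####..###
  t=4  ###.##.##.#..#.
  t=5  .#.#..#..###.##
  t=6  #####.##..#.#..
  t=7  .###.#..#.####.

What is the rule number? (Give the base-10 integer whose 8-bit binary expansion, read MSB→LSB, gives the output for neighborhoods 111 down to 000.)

181

  ### -> #   bit 7 = 1  t=1,i=0
  ##. -> .   bit 6 = 0  t=0,i=4
  #.# -> #   bit 5 = 1  t=0,i=5
  #.. -> #   bit 4 = 1  t=0,i=12
  .## -> .   bit 3 = 0  t=0,i=3
  .#. -> #   bit 2 = 1  t=0,i=6
  ..# -> .   bit 1 = 0  t=0,i=2
  ... -> #   bit 0 = 1  t=0,i=0
  bits 10110101 = 181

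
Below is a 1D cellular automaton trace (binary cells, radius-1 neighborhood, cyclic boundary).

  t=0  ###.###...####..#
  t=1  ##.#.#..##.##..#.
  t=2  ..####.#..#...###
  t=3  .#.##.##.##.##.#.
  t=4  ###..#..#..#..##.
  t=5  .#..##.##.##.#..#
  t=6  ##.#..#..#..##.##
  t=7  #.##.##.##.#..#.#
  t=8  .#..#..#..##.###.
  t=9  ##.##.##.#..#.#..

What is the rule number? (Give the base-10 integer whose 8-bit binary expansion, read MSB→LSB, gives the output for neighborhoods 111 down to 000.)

167

  ### -> #   bit 7 = 1  t=0,i=0
  ##. -> .   bit 6 = 0  t=0,i=2
  #.# -> #   bit 5 = 1  t=0,i=3
  #.. -> .   bit 4 = 0  t=0,i=7
  .## -> .   bit 3 = 0  t=0,i=4
  .#. -> #   bit 2 = 1  t=1,i=3
  ..# -> #   bit 1 = 1  t=0,i=9
  ... -> #   bit 0 = 1  t=0,i=8
  bits 10100111 = 167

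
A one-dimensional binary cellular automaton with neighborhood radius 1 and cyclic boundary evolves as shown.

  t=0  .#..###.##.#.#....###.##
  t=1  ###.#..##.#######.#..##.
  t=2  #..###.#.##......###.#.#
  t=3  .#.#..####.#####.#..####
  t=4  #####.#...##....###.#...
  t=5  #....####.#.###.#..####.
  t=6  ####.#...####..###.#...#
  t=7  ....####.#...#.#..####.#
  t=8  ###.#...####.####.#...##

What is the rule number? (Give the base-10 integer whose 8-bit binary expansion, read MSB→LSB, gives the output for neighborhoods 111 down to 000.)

  nb ###: next=.  (t=0,i=5, bit7=0)
  nb ##.: next=.  (t=0,i=6, bit6=0)
  nb #.#: next=#  (t=0,i=0, bit5=1)
  nb #..: next=#  (t=0,i=2, bit4=1)
  nb .##: next=#  (t=0,i=4, bit3=1)
  nb .#.: next=#  (t=0,i=1, bit2=1)
  nb ..#: next=.  (t=0,i=3, bit1=0)
  nb ...: next=#  (t=0,i=15, bit0=1)
  bits 00111101 = 61

61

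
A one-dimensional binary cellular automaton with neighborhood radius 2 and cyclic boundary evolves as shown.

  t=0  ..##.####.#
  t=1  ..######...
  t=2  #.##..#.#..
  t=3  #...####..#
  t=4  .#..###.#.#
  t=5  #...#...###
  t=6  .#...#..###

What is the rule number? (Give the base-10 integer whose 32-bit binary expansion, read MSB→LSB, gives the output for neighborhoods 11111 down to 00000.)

  [31] ##### => .  t=1,i=4
  [30] ####. => #  t=0,i=7
  [29] ###.# => .  t=0,i=8
  [28] ###.. => .  t=1,i=7
  [27] ##.## => #  t=0,i=4
  [26] ##.#. => .  t=0,i=9
  [25] ##..# => #  t=2,i=4
  [24] ##... => #  t=1,i=8
  [23] #.### => #  t=0,i=5
  [22] #.##. => .  t=2,i=2
  [21] #.#.# => #  t=4,i=8
  [20] #.#.. => .  t=0,i=10
  [19] #..## => .  t=0,i=1
  [18] #..#. => #  t=2,i=5
  [17] #...# => .  t=3,i=2
  [16] #.... => .  t=1,i=9
  [15] .#### => #  t=0,i=6
  [14] .###. => .  t=4,i=5
  [13] .##.# => #  t=0,i=3
  [12] .##.. => .  t=2,i=3
  [11] .#.## => .  t=2,i=1
  [10] .#.#. => #  t=2,i=7
  [9] .#..# => .  t=0,i=0
  [8] .#... => #  t=5,i=5
  [7] ..### => #  t=1,i=2
  [6] ..##. => #  t=0,i=2
  [5] ..#.# => #  t=2,i=0
  [4] ..#.. => .  t=5,i=4
  [3] ...## => .  t=1,i=1
  [2] ...#. => .  t=5,i=3
  [1] ....# => #  t=1,i=0
  [0] ..... => .  t=1,i=10
  bits 01001011101001001010010111100010 = 1269081570

1269081570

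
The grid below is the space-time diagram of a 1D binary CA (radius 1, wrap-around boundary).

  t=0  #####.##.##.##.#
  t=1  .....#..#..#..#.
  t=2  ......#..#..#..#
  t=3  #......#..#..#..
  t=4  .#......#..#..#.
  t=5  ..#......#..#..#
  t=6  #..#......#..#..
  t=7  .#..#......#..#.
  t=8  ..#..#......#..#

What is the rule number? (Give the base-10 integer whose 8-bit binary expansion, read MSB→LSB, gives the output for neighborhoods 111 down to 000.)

48

  ### -> .   bit 7 = 0  t=0,i=0
  ##. -> .   bit 6 = 0  t=0,i=4
  #.# -> #   bit 5 = 1  t=0,i=5
  #.. -> #   bit 4 = 1  t=1,i=6
  .## -> .   bit 3 = 0  t=0,i=6
  .#. -> .   bit 2 = 0  t=1,i=5
  ..# -> .   bit 1 = 0  t=1,i=4
  ... -> .   bit 0 = 0  t=1,i=0
  bits 00110000 = 48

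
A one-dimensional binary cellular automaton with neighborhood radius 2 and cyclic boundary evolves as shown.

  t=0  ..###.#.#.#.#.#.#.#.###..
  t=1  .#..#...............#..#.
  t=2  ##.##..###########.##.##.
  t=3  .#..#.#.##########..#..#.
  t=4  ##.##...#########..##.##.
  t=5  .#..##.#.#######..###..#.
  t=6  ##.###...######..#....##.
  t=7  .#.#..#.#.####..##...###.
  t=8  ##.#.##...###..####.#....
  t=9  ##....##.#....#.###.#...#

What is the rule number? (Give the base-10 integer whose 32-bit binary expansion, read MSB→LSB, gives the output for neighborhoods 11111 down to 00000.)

  ##### -> #   bit 31 = 1  t=2,i=9
  ####. -> #   bit 30 = 1  t=2,i=16
  ###.# -> #   bit 29 = 1  t=0,i=4
  ###.. -> .   bit 28 = 0  t=0,i=22
  ##.## -> .   bit 27 = 0  t=2,i=2
  ##.#. -> .   bit 26 = 0  t=0,i=5
  ##..# -> .   bit 25 = 0  t=2,i=5
  ##... -> #   bit 24 = 1  t=0,i=23
  #.### -> #   bit 23 = 1  t=0,i=20
  #.##. -> .   bit 22 = 0  t=2,i=0
  #.#.# -> .   bit 21 = 0  t=0,i=6
  #.#.. -> #   bit 20 = 1  t=7,i=3
  #..## -> #   bit 19 = 1  t=2,i=6
  #..#. -> #   bit 18 = 1  t=1,i=0
  #...# -> .   bit 17 = 0  t=4,i=6
  #.... -> .   bit 16 = 0  t=0,i=24
  .#### -> #   bit 15 = 1  t=2,i=8
  .###. -> .   bit 14 = 0  t=0,i=3
  .##.# -> #   bit 13 = 1  t=2,i=1
  .##.. -> #   bit 12 = 1  t=2,i=4
  .#.## -> .   bit 11 = 0  t=0,i=19
  .#.#. -> .   bit 10 = 0  t=0,i=7
  .#..# -> .   bit 9 = 0  t=1,i=2
  .#... -> .   bit 8 = 0  t=1,i=5
  ..### -> .   bit 7 = 0  t=0,i=2
  ..##. -> #   bit 6 = 1  t=4,i=19
  ..#.# -> #   bit 5 = 1  t=3,i=4
  ..#.. -> #   bit 4 = 1  t=1,i=1
  ...## -> #   bit 3 = 1  t=0,i=1
  ...#. -> #   bit 2 = 1  t=1,i=19
  ....# -> .   bit 1 = 0  t=0,i=0
  ..... -> #   bit 0 = 1  t=1,i=7
  bits 11100001100111001011000001111101 = 3785142397

3785142397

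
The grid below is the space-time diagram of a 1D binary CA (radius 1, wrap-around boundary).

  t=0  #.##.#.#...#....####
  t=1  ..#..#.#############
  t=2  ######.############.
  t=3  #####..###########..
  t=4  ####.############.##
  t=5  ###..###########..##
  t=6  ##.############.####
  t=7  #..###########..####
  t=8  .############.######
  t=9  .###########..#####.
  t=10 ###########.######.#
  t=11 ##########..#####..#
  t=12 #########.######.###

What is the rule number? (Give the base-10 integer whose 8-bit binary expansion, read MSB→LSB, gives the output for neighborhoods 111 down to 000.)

  [7] ### => #  t=0,i=17
  [6] ##. => .  t=0,i=0
  [5] #.# => .  t=0,i=1
  [4] #.. => #  t=0,i=8
  [3] .## => #  t=0,i=2
  [2] .#. => #  t=0,i=5
  [1] ..# => #  t=0,i=10
  [0] ... => #  t=0,i=9
  bits 10011111 = 159

159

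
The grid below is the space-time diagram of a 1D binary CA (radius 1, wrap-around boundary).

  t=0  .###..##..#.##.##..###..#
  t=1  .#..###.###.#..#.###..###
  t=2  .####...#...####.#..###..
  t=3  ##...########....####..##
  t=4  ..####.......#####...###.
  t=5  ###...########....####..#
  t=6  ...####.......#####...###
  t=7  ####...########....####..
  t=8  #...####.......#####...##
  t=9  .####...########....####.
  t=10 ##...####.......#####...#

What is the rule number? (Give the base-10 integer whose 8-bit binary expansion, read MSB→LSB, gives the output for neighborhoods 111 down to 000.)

  [7] ### => .  t=0,i=2
  [6] ##. => .  t=0,i=3
  [5] #.# => .  t=0,i=0
  [4] #.. => #  t=0,i=4
  [3] .## => #  t=0,i=1
  [2] .#. => #  t=0,i=10
  [1] ..# => #  t=0,i=5
  [0] ... => #  t=2,i=6
  bits 00011111 = 31

31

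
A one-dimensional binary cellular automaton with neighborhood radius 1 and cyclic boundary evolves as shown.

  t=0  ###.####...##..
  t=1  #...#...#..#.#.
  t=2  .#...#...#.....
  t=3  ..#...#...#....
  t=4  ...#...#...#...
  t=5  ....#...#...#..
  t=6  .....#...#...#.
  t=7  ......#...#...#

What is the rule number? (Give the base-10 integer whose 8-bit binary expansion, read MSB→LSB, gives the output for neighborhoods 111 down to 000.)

  ### -> .   bit 7 = 0  t=0,i=1
  ##. -> .   bit 6 = 0  t=0,i=2
  #.# -> .   bit 5 = 0  t=0,i=3
  #.. -> #   bit 4 = 1  t=0,i=8
  .## -> #   bit 3 = 1  t=0,i=0
  .#. -> .   bit 2 = 0  t=1,i=0
  ..# -> .   bit 1 = 0  t=0,i=10
  ... -> .   bit 0 = 0  t=0,i=9
  bits 00011000 = 24

24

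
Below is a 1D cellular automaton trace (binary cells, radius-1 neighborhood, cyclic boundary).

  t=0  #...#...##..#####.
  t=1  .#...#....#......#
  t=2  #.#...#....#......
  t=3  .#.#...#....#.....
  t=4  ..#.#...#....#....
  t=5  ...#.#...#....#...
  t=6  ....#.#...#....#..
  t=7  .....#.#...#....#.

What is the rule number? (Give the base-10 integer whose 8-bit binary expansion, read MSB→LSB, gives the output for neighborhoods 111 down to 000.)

48

  ###|.  b7=0 t=0,i=13
  ##.|.  b6=0 t=0,i=9
  #.#|#  b5=1 t=0,i=17
  #..|#  b4=1 t=0,i=1
  .##|.  b3=0 t=0,i=8
  .#.|.  b2=0 t=0,i=0
  ..#|.  b1=0 t=0,i=3
  ...|.  b0=0 t=0,i=2
  bits 00110000 = 48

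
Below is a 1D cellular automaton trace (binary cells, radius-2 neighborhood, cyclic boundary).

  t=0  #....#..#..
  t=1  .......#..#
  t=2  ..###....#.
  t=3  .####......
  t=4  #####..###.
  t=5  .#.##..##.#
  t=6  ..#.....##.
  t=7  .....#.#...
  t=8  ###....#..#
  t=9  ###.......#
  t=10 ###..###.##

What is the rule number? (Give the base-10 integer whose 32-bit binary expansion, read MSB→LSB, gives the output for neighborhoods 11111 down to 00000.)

1544874121

  [31] ##### => .  t=4,i=2
  [30] ####. => #  t=3,i=3
  [29] ###.# => .  t=4,i=9
  [28] ###.. => #  t=2,i=4
  [27] ##.## => #  t=4,i=10
  [26] ##.#. => #  t=5,i=9
  [25] ##..# => .  t=4,i=5
  [24] ##... => .  t=2,i=5
  [23] #.### => .  t=4,i=0
  [22] #.##. => .  t=5,i=3
  [21] #.#.# => .  t=5,i=1
  [20] #.#.. => #  t=7,i=7
  [19] #..## => .  t=4,i=6
  [18] #..#. => #  t=0,i=7
  [17] #...# => .  t=2,i=0
  [16] #.... => .  t=0,i=2
  [15] .#### => #  t=3,i=2
  [14] .###. => #  t=2,i=3
  [13] .##.# => #  t=5,i=8
  [12] .##.. => .  t=5,i=4
  [11] .#.## => #  t=5,i=2
  [10] .#.#. => .  t=5,i=0
  [9] .#..# => .  t=0,i=6
  [8] .#... => .  t=0,i=1
  [7] ..### => #  t=2,i=2
  [6] ..##. => .  t=5,i=7
  [5] ..#.# => .  t=7,i=5
  [4] ..#.. => .  t=0,i=0
  [3] ...## => #  t=2,i=1
  [2] ...#. => .  t=0,i=4
  [1] ....# => .  t=0,i=3
  [0] ..... => #  t=1,i=2
  bits 01011100000101001110100010001001 = 1544874121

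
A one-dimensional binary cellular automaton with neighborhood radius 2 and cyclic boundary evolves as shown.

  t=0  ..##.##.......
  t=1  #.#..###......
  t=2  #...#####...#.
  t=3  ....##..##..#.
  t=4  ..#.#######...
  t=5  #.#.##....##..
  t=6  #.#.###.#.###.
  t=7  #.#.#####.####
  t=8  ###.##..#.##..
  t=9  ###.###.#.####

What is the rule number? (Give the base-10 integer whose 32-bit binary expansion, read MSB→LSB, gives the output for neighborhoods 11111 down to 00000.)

  [31] ##### => .  t=2,i=6
  [30] ####. => .  t=2,i=7
  [29] ###.# => #  t=6,i=6
  [28] ###.. => #  t=1,i=7
  [27] ##.## => .  t=0,i=4
  [26] ##.#. => #  t=6,i=7
  [25] ##..# => #  t=3,i=6
  [24] ##... => #  t=0,i=7
  [23] #.### => #  t=4,i=4
  [22] #.##. => #  t=0,i=5
  [21] #.#.# => #  t=5,i=2
  [20] #.#.. => .  t=1,i=2
  [19] #..## => #  t=1,i=4
  [18] #..#. => .  t=3,i=11
  [17] #...# => .  t=2,i=2
  [16] #.... => .  t=0,i=8
  [15] .#### => #  t=2,i=5
  [14] .###. => #  t=1,i=6
  [13] .##.# => .  t=0,i=3
  [12] .##.. => #  t=0,i=6
  [11] .#.## => .  t=4,i=3
  [10] .#.#. => .  t=1,i=1
  [9] .#..# => .  t=1,i=3
  [8] .#... => .  t=2,i=1
  [7] ..### => #  t=1,i=5
  [6] ..##. => #  t=0,i=2
  [5] ..#.# => #  t=1,i=0
  [4] ..#.. => .  t=3,i=12
  [3] ...## => .  t=0,i=1
  [2] ...#. => .  t=1,i=13
  [1] ....# => #  t=0,i=0
  [0] ..... => .  t=0,i=9
  bits 00110111111010001101000011100010 = 938004706

938004706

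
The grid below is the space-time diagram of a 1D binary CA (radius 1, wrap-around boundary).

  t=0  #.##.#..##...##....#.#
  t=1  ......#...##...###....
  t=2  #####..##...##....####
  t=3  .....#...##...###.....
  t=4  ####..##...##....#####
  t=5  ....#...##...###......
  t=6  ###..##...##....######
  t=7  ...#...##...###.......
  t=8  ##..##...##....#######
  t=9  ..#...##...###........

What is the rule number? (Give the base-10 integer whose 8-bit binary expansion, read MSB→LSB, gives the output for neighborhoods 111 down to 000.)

  [7] ### => .  t=1,i=16
  [6] ##. => .  t=0,i=0
  [5] #.# => .  t=0,i=1
  [4] #.. => #  t=0,i=6
  [3] .## => .  t=0,i=2
  [2] .#. => .  t=0,i=5
  [1] ..# => .  t=0,i=7
  [0] ... => #  t=0,i=11
  bits 00010001 = 17

17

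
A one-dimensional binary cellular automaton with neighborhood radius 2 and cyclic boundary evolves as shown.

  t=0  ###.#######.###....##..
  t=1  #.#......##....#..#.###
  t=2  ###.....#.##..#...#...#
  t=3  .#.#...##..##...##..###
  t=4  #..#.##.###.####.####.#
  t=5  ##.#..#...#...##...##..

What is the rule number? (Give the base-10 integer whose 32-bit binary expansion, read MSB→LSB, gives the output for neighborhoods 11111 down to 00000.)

  nb #####: next=.  (t=0,i=6, bit31=0)
  nb ####.: next=#  (t=0,i=9, bit30=1)
  nb ###.#: next=#  (t=0,i=2, bit29=1)
  nb ###..: next=.  (t=0,i=14, bit28=0)
  nb ##.##: next=.  (t=0,i=3, bit27=0)
  nb ##.#.: next=#  (t=1,i=1, bit26=1)
  nb ##..#: next=#  (t=0,i=21, bit25=1)
  nb ##...: next=#  (t=0,i=15, bit24=1)
  nb #.###: next=.  (t=0,i=4, bit23=0)
  nb #.##.: next=.  (t=2,i=10, bit22=0)
  nb #.#.#: next=.  (t=3,i=1, bit21=0)
  nb #.#..: next=#  (t=1,i=2, bit20=1)
  nb #..##: next=#  (t=0,i=22, bit19=1)
  nb #..#.: next=.  (t=1,i=17, bit18=0)
  nb #...#: next=#  (t=2,i=16, bit17=1)
  nb #....: next=.  (t=0,i=16, bit16=0)
  nb .####: next=.  (t=0,i=5, bit15=0)
  nb .###.: next=.  (t=0,i=1, bit14=0)
  nb .##.#: next=#  (t=4,i=6, bit13=1)
  nb .##..: next=#  (t=0,i=20, bit12=1)
  nb .#.##: next=.  (t=1,i=19, bit11=0)
  nb .#.#.: next=.  (t=3,i=2, bit10=0)
  nb .#..#: next=.  (t=1,i=16, bit9=0)
  nb .#...: next=.  (t=1,i=3, bit8=0)
  nb ..###: next=#  (t=0,i=0, bit7=1)
  nb ..##.: next=.  (t=0,i=19, bit6=0)
  nb ..#.#: next=#  (t=1,i=18, bit5=1)
  nb ..#..: next=.  (t=1,i=15, bit4=0)
  nb ...##: next=#  (t=0,i=18, bit3=1)
  nb ...#.: next=#  (t=1,i=14, bit2=1)
  nb ....#: next=.  (t=0,i=17, bit1=0)
  nb .....: next=.  (t=1,i=5, bit0=0)
  bits 01100111000110100011000010101100 = 1729769644

1729769644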